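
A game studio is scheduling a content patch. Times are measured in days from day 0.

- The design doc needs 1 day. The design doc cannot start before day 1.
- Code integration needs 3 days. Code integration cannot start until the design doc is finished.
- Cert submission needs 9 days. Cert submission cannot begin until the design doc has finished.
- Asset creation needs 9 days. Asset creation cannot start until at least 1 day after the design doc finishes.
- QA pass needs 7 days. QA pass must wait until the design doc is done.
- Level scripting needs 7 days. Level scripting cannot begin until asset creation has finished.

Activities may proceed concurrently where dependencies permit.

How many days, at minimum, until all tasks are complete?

19

The design doc cannot begin until its own release at day 1. It runs from day 1 to 1 + 1 = day 2.
Cert submission waits on the design doc (finishes day 2), so it starts at day 2 and finishes at 2 + 9 = day 11.
After the design doc (finishes day 2), QA pass can start at day 2 and finishes at day 9.
After the design doc (finishes day 2), code integration can start at day 2 and finishes at day 5.
Asset creation cannot begin until the design doc (finishes day 2, plus 1-day gap → day 3). It runs from day 3 to 3 + 9 = day 12.
Level scripting waits on asset creation (finishes day 12), so it starts at day 12 and finishes at 12 + 7 = day 19.
All tasks are finished once the last one completes. Finish times: The design doc at 2, Asset creation at 12, Level scripting at 19, Code integration at 5, QA pass at 9, Cert submission at 11. The latest is day 19.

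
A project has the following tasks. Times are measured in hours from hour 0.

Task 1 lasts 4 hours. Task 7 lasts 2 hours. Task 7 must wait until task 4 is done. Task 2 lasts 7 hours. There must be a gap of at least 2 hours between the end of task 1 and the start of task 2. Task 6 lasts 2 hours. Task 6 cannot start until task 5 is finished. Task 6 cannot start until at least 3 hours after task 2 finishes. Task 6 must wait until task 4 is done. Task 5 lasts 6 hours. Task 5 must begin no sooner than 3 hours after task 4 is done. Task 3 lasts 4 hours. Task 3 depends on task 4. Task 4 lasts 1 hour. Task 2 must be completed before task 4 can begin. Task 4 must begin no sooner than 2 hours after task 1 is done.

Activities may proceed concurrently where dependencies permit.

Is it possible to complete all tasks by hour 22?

Task 1 has no prerequisites, so it starts at hour 0 and finishes at hour 4.
Task 2 waits on task 1 (finishes hour 4, plus 2-hour gap → hour 6), so it starts at hour 6 and finishes at 6 + 7 = hour 13.
For task 4: task 2 (finishes hour 13); task 1 (finishes hour 4, plus 2-hour gap → hour 6). Taking the maximum gives a start of hour 13, and it finishes at 13 + 1 = hour 14.
Task 7 waits on task 4 (finishes hour 14), so it starts at hour 14 and finishes at 14 + 2 = hour 16.
Task 5 cannot begin until task 4 (finishes hour 14, plus 3-hour gap → hour 17). It runs from hour 17 to 17 + 6 = hour 23.
Task 6 has to wait for task 5 (finishes hour 23); task 2 (finishes hour 13, plus 3-hour gap → hour 16); task 4 (finishes hour 14). The latest of these is hour 23, so task 6 runs hour 23 to 23 + 2 = hour 25.
After task 4 (finishes hour 14), task 3 can start at hour 14 and finishes at hour 18.
The earliest everything can be done is hour 25, which is after the deadline of 22, so it is not possible.

No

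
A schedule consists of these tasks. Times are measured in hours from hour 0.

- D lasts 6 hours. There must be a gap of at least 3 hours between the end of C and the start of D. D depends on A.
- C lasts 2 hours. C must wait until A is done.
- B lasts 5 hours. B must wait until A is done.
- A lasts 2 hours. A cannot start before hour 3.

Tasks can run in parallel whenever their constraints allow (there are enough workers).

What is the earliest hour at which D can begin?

A waits on its own release at hour 3, so it starts at hour 3 and finishes at 3 + 2 = hour 5.
After A (finishes hour 5), C can start at hour 5 and finishes at hour 7.
D waits on C (finishes hour 7, plus 3-hour gap → hour 10); A (finishes hour 5). The latest of these is hour 10, which is the earliest D can start.

10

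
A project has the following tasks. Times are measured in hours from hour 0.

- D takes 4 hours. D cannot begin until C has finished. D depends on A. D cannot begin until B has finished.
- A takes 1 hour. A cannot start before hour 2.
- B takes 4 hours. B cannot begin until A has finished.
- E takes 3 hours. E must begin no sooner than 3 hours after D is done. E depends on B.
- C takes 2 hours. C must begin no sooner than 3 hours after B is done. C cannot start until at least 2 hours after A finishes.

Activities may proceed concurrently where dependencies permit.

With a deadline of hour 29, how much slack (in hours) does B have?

After its own release at hour 2, A can start at hour 2 and finishes at hour 3.
B cannot begin until A (finishes hour 3). It runs from hour 3 to 3 + 4 = hour 7.

Working backward from the deadline:
To finish by hour 29, E (duration 3) must start no later than hour 26.
D has to be done before E (must start by hour 26, minus 3-hour gap → hour 23). That means finishing by hour 23, i.e. starting by 23 − 4 = hour 19.
C must finish before D (must start by hour 19). With a 2-hour duration, C must start by 19 − 2 = hour 17.
For B: C (must start by hour 17, minus 3-hour gap → hour 14); D (must start by hour 19); E (must start by hour 26). The most restrictive is hour 14; with a 4-hour duration, B must start by hour 10.
So B can start as early as hour 3 and as late as hour 10, giving 10 − 3 = 7 hours of slack.

7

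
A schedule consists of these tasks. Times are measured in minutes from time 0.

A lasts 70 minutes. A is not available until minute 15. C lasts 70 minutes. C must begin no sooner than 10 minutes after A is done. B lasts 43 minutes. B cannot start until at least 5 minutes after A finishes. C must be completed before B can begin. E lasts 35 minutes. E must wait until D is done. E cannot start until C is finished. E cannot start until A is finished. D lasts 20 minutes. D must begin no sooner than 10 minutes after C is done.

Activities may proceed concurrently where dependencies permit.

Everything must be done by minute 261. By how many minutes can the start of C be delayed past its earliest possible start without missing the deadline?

31

After its own release at minute 15, A can start at minute 15 and finishes at minute 85.
C waits on A (finishes minute 85, plus 10-minute gap → minute 95), so it starts at minute 95 and finishes at 95 + 70 = minute 165.

Working backward from the deadline:
B must finish by minute 261; it takes 43 minutes, so it must start by 261 − 43 = minute 218.
Nothing follows E; the deadline of minute 261 is its only limit. It must start by 261 − 35 = minute 226.
D feeds into E (must start by minute 226); so D must finish by minute 226 and therefore start by minute 206.
C feeds B (must start by minute 218); D (must start by minute 206, minus 10-minute gap → minute 196); E (must start by minute 226). Taking the minimum, C must finish by minute 196 and start by 196 − 70 = minute 126.
So C can start as early as minute 95 and as late as minute 126, giving 126 − 95 = 31 minutes of slack.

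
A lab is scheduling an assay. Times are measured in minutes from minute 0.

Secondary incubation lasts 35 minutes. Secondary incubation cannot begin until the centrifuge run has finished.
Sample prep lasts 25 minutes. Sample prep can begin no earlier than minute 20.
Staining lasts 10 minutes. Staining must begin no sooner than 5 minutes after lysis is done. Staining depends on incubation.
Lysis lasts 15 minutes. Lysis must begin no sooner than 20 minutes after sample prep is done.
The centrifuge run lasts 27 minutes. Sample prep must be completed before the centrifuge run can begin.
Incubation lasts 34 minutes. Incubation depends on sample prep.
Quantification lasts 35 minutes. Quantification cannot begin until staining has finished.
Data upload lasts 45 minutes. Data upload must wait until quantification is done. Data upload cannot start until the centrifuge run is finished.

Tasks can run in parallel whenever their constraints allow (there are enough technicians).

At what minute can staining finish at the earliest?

Sample prep waits on its own release at minute 20, so it starts at minute 20 and finishes at 20 + 25 = minute 45.
After sample prep (finishes minute 45), incubation can start at minute 45 and finishes at minute 79.
Lysis waits on sample prep (finishes minute 45, plus 20-minute gap → minute 65), so it starts at minute 65 and finishes at 65 + 15 = minute 80.
Staining needs all of lysis (finishes minute 80, plus 5-minute gap → minute 85); incubation (finishes minute 79). That puts its earliest start at minute 85; it finishes at 85 + 10 = minute 95.

95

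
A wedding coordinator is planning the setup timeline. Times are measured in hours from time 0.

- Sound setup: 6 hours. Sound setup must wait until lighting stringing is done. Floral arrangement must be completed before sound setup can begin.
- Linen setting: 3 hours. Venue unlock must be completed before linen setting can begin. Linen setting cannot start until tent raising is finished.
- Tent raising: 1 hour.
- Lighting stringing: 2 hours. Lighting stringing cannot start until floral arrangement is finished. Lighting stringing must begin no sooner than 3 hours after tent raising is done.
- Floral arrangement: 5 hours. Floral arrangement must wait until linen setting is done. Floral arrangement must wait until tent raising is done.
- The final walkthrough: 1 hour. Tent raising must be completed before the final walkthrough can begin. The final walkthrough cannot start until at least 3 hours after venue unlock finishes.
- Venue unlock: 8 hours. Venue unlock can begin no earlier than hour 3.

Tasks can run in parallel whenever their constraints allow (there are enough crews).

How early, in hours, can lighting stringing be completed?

Nothing blocks tent raising, so it runs from hour 0 to hour 1.
After its own release at hour 3, venue unlock can start at hour 3 and finishes at hour 11.
For linen setting: venue unlock (finishes hour 11); tent raising (finishes hour 1). Taking the maximum gives a start of hour 11, and it finishes at 11 + 3 = hour 14.
Floral arrangement needs all of linen setting (finishes hour 14); tent raising (finishes hour 1). That puts its earliest start at hour 14; it finishes at 14 + 5 = hour 19.
Lighting stringing needs all of floral arrangement (finishes hour 19); tent raising (finishes hour 1, plus 3-hour gap → hour 4). That puts its earliest start at hour 19; it finishes at 19 + 2 = hour 21.

21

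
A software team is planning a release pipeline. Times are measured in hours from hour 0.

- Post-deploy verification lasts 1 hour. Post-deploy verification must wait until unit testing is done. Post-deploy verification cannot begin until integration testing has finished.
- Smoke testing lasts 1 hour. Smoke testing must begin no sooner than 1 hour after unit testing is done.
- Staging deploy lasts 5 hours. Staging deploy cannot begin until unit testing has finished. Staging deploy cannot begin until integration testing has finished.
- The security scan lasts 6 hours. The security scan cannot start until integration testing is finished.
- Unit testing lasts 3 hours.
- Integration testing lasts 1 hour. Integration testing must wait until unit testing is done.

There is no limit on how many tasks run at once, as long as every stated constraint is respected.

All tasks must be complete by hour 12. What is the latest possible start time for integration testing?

5

The security scan has no dependents, so it just needs to finish by hour 12. Starting by 12 − 6 = hour 6 achieves that.
Staging deploy must finish by hour 12; it takes 5 hours, so it must start by 12 − 5 = hour 7.
Post-deploy verification must finish by hour 12; it takes 1 hour, so it must start by 12 − 1 = hour 11.
Integration testing has several dependents: the security scan (must start by hour 6); staging deploy (must start by hour 7); post-deploy verification (must start by hour 11). The earliest of those limits is hour 6, so integration testing must start by 6 − 1 = hour 5.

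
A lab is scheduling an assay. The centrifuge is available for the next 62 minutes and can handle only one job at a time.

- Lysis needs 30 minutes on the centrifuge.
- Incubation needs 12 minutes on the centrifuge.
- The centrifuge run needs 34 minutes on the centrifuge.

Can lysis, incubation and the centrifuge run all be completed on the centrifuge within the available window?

No

Running back to back, the jobs need 30 + 12 + 34 = 76 minutes on the centrifuge.
Since 76 > 62, they cannot all fit.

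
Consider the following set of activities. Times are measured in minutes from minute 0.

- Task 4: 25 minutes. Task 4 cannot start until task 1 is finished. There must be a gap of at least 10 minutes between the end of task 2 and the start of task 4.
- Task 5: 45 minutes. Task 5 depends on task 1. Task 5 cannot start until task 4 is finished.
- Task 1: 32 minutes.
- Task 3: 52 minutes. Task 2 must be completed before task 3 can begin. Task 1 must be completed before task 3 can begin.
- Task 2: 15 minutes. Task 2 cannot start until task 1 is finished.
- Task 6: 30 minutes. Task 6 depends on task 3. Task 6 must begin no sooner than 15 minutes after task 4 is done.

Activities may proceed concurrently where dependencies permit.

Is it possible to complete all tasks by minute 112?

Task 1 has no prerequisites, so it starts at minute 0 and finishes at minute 32.
After task 1 (finishes minute 32), task 2 can start at minute 32 and finishes at minute 47.
Task 4 has to wait for task 1 (finishes minute 32); task 2 (finishes minute 47, plus 10-minute gap → minute 57). The latest of these is minute 57, so task 4 runs minute 57 to 57 + 25 = minute 82.
Task 5 cannot start until task 1 (finishes minute 32); task 4 (finishes minute 82). The controlling bound is minute 82, so task 5 finishes at 82 + 45 = minute 127.
Task 3 cannot start until task 2 (finishes minute 47); task 1 (finishes minute 32). The controlling bound is minute 47, so task 3 finishes at 47 + 52 = minute 99.
Task 6 cannot start until task 3 (finishes minute 99); task 4 (finishes minute 82, plus 15-minute gap → minute 97). The controlling bound is minute 99, so task 6 finishes at 99 + 30 = minute 129.
The earliest everything can be done is minute 129, which is after the deadline of 112, so it is not possible.

No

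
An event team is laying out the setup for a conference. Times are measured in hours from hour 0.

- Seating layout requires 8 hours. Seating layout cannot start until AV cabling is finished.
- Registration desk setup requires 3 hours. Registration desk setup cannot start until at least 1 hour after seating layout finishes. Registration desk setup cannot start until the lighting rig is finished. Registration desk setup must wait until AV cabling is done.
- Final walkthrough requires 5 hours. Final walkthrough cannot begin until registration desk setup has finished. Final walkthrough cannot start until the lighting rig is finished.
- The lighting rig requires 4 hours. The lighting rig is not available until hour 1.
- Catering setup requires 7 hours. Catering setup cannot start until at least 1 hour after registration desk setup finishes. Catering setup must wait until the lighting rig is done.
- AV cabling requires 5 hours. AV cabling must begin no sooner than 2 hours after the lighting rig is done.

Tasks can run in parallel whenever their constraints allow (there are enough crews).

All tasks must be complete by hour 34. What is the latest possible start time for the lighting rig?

To finish by hour 34, catering setup (duration 7) must start no later than hour 27.
Final walkthrough has no dependents, so it just needs to finish by hour 34. Starting by 34 − 5 = hour 29 achieves that.
Registration desk setup has several dependents: catering setup (must start by hour 27, minus 1-hour gap → hour 26); final walkthrough (must start by hour 29). The earliest of those limits is hour 26, so registration desk setup must start by 26 − 3 = hour 23.
Since registration desk setup (must start by hour 23, minus 1-hour gap → hour 22) depends on it, seating layout must finish by hour 22. Backing off its 8-hour duration gives a latest start of hour 14.
AV cabling must finish in time for seating layout (must start by hour 14); registration desk setup (must start by hour 23). The tightest is hour 14, so AV cabling must start by 14 − 5 = hour 9.
The lighting rig must finish in time for AV cabling (must start by hour 9, minus 2-hour gap → hour 7); registration desk setup (must start by hour 23); catering setup (must start by hour 27); final walkthrough (must start by hour 29). The tightest is hour 7, so the lighting rig must start by 7 − 4 = hour 3.

3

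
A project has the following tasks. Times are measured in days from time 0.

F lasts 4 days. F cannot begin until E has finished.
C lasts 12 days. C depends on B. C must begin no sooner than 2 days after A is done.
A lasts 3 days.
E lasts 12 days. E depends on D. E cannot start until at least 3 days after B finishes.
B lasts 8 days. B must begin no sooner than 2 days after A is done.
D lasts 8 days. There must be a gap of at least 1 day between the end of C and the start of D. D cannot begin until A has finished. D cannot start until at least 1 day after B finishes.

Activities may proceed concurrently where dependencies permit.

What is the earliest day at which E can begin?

34

A can start immediately at day 0; it finishes at day 3.
After A (finishes day 3, plus 2-day gap → day 5), B can start at day 5 and finishes at day 13.
C cannot start until B (finishes day 13); A (finishes day 3, plus 2-day gap → day 5). The controlling bound is day 13, so C finishes at 13 + 12 = day 25.
D has to wait for C (finishes day 25, plus 1-day gap → day 26); A (finishes day 3); B (finishes day 13, plus 1-day gap → day 14). The latest of these is day 26, so D runs day 26 to 26 + 8 = day 34.
E waits on D (finishes day 34); B (finishes day 13, plus 3-day gap → day 16). The latest of these is day 34, which is the earliest E can start.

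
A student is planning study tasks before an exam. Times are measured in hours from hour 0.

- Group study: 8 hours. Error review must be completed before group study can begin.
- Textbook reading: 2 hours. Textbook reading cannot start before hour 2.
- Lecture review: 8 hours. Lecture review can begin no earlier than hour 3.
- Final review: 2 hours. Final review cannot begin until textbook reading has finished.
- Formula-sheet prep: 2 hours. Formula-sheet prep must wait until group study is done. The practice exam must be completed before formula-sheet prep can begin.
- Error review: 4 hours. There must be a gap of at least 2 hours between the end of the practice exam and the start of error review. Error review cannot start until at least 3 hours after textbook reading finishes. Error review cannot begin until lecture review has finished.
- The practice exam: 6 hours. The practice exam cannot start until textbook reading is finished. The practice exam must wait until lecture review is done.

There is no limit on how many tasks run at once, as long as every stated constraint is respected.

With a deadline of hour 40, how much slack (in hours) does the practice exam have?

Lecture review waits on its own release at hour 3, so it starts at hour 3 and finishes at 3 + 8 = hour 11.
Textbook reading waits on its own release at hour 2, so it starts at hour 2 and finishes at 2 + 2 = hour 4.
For the practice exam: textbook reading (finishes hour 4); lecture review (finishes hour 11). Taking the maximum gives a start of hour 11, and it finishes at 11 + 6 = hour 17.

Working backward from the deadline:
Formula-sheet prep has no dependents, so it just needs to finish by hour 40. Starting by 40 − 2 = hour 38 achieves that.
Group study has to be done before formula-sheet prep (must start by hour 38). That means finishing by hour 38, i.e. starting by 38 − 8 = hour 30.
Error review feeds into group study (must start by hour 30); so error review must finish by hour 30 and therefore start by hour 26.
The practice exam feeds error review (must start by hour 26, minus 2-hour gap → hour 24); formula-sheet prep (must start by hour 38). Taking the minimum, the practice exam must finish by hour 24 and start by 24 − 6 = hour 18.
So the practice exam can start as early as hour 11 and as late as hour 18, giving 18 − 11 = 7 hours of slack.

7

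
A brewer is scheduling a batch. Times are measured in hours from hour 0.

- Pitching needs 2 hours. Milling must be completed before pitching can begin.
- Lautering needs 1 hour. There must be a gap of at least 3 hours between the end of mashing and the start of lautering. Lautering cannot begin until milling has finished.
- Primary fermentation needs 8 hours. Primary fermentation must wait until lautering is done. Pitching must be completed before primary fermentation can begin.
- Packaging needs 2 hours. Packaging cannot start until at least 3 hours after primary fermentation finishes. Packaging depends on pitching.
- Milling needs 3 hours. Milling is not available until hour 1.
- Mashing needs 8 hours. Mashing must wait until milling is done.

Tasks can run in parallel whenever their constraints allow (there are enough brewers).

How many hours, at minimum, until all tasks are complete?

Milling waits on its own release at hour 1, so it starts at hour 1 and finishes at 1 + 3 = hour 4.
After milling (finishes hour 4), pitching can start at hour 4 and finishes at hour 6.
Mashing cannot begin until milling (finishes hour 4). It runs from hour 4 to 4 + 8 = hour 12.
Lautering has to wait for mashing (finishes hour 12, plus 3-hour gap → hour 15); milling (finishes hour 4). The latest of these is hour 15, so lautering runs hour 15 to 15 + 1 = hour 16.
Primary fermentation has to wait for lautering (finishes hour 16); pitching (finishes hour 6). The latest of these is hour 16, so primary fermentation runs hour 16 to 16 + 8 = hour 24.
Packaging cannot start until primary fermentation (finishes hour 24, plus 3-hour gap → hour 27); pitching (finishes hour 6). The controlling bound is hour 27, so packaging finishes at 27 + 2 = hour 29.
All tasks are finished once the last one completes. Finish times: Milling at 4, Mashing at 12, Lautering at 16, Pitching at 6, Primary fermentation at 24, Packaging at 29. The latest is hour 29.

29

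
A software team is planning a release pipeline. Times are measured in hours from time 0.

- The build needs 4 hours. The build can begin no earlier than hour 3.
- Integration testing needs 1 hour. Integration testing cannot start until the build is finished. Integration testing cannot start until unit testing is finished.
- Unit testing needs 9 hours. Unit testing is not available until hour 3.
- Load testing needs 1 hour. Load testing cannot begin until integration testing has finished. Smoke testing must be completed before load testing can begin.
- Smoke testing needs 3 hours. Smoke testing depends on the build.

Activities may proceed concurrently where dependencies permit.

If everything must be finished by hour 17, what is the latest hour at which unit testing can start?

6

Load testing has no dependents, so it just needs to finish by hour 17. Starting by 17 − 1 = hour 16 achieves that.
Since load testing (must start by hour 16) depends on it, integration testing must finish by hour 16. Backing off its 1-hour duration gives a latest start of hour 15.
Unit testing must finish before integration testing (must start by hour 15). With a 9-hour duration, unit testing must start by 15 − 9 = hour 6.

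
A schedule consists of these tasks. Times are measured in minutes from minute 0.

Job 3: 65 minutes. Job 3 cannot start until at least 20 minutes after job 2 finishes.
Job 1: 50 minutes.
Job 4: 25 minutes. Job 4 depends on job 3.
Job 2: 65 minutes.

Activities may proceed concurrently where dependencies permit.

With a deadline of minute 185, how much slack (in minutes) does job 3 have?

10

Nothing blocks job 2, so it runs from minute 0 to minute 65.
Job 3 waits on job 2 (finishes minute 65, plus 20-minute gap → minute 85), so it starts at minute 85 and finishes at 85 + 65 = minute 150.

Working backward from the deadline:
Job 4 has no dependents, so it just needs to finish by minute 185. Starting by 185 − 25 = minute 160 achieves that.
Job 3 feeds into job 4 (must start by minute 160); so job 3 must finish by minute 160 and therefore start by minute 95.
So job 3 can start as early as minute 85 and as late as minute 95, giving 95 − 85 = 10 minutes of slack.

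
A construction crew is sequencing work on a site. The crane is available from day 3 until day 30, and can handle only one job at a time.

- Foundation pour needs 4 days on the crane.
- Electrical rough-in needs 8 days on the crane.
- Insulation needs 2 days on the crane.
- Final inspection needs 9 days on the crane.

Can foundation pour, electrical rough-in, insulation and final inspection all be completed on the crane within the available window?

Yes

The crane window is 30 − 3 = 27 days.
Running back to back, the jobs need 4 + 8 + 2 + 9 = 23 days on the crane.
Since 23 ≤ 27, they fit within the window.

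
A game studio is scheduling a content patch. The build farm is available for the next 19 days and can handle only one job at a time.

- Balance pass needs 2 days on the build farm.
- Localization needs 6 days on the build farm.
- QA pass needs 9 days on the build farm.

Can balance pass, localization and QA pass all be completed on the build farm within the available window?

Running back to back, the jobs need 2 + 6 + 9 = 17 days on the build farm.
Since 17 ≤ 19, they fit within the window.

Yes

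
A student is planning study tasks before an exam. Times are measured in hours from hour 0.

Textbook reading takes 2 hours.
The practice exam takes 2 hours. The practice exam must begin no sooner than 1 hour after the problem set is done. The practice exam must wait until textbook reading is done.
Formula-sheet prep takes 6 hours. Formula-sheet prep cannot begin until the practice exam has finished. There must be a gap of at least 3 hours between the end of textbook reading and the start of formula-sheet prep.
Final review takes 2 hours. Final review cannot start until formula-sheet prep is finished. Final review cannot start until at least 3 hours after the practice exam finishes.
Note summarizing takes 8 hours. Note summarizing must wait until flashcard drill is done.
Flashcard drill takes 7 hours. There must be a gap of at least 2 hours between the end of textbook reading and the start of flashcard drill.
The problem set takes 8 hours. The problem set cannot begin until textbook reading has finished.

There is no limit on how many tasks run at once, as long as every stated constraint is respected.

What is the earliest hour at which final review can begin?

Textbook reading has no prerequisites, so it starts at hour 0 and finishes at hour 2.
After textbook reading (finishes hour 2), the problem set can start at hour 2 and finishes at hour 10.
For the practice exam: the problem set (finishes hour 10, plus 1-hour gap → hour 11); textbook reading (finishes hour 2). Taking the maximum gives a start of hour 11, and it finishes at 11 + 2 = hour 13.
Formula-sheet prep cannot start until the practice exam (finishes hour 13); textbook reading (finishes hour 2, plus 3-hour gap → hour 5). The controlling bound is hour 13, so formula-sheet prep finishes at 13 + 6 = hour 19.
Final review waits on formula-sheet prep (finishes hour 19); the practice exam (finishes hour 13, plus 3-hour gap → hour 16). The latest of these is hour 19, which is the earliest final review can start.

19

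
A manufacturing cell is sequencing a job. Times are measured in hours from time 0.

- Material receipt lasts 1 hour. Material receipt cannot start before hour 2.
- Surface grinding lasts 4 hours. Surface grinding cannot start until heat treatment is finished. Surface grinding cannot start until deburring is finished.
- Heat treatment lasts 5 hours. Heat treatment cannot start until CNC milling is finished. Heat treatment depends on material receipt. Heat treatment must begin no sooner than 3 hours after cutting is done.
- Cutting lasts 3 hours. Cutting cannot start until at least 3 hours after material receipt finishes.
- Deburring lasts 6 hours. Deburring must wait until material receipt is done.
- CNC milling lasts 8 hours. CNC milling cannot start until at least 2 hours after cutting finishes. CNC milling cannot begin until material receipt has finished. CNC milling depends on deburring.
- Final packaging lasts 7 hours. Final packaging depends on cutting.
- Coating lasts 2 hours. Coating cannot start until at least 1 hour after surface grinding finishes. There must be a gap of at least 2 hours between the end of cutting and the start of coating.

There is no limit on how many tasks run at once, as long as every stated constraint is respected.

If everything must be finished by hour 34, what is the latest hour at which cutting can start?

Coating has no dependents, so it just needs to finish by hour 34. Starting by 34 − 2 = hour 32 achieves that.
Since coating (must start by hour 32, minus 1-hour gap → hour 31) depends on it, surface grinding must finish by hour 31. Backing off its 4-hour duration gives a latest start of hour 27.
Since surface grinding (must start by hour 27) depends on it, heat treatment must finish by hour 27. Backing off its 5-hour duration gives a latest start of hour 22.
CNC milling has to be done before heat treatment (must start by hour 22). That means finishing by hour 22, i.e. starting by 22 − 8 = hour 14.
Final packaging has no dependents, so it just needs to finish by hour 34. Starting by 34 − 7 = hour 27 achieves that.
Cutting has several dependents: CNC milling (must start by hour 14, minus 2-hour gap → hour 12); heat treatment (must start by hour 22, minus 3-hour gap → hour 19); coating (must start by hour 32, minus 2-hour gap → hour 30); final packaging (must start by hour 27). The earliest of those limits is hour 12, so cutting must start by 12 − 3 = hour 9.

9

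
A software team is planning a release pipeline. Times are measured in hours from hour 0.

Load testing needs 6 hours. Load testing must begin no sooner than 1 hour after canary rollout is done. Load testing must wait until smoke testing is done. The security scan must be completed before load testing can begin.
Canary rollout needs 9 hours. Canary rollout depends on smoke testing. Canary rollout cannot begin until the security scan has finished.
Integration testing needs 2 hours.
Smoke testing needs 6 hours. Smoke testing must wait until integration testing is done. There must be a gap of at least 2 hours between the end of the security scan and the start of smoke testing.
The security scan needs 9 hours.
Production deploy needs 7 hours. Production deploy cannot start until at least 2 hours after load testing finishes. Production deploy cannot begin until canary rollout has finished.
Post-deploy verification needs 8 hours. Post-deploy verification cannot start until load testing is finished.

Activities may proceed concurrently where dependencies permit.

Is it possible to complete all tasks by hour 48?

Nothing blocks the security scan, so it runs from hour 0 to hour 9.
Nothing blocks integration testing, so it runs from hour 0 to hour 2.
For smoke testing: integration testing (finishes hour 2); the security scan (finishes hour 9, plus 2-hour gap → hour 11). Taking the maximum gives a start of hour 11, and it finishes at 11 + 6 = hour 17.
Canary rollout needs all of smoke testing (finishes hour 17); the security scan (finishes hour 9). That puts its earliest start at hour 17; it finishes at 17 + 9 = hour 26.
Load testing cannot start until canary rollout (finishes hour 26, plus 1-hour gap → hour 27); smoke testing (finishes hour 17); the security scan (finishes hour 9). The controlling bound is hour 27, so load testing finishes at 27 + 6 = hour 33.
Post-deploy verification waits on load testing (finishes hour 33), so it starts at hour 33 and finishes at 33 + 8 = hour 41.
For production deploy: load testing (finishes hour 33, plus 2-hour gap → hour 35); canary rollout (finishes hour 26). Taking the maximum gives a start of hour 35, and it finishes at 35 + 7 = hour 42.
Every task is finished by hour 42, which is no later than the deadline of 48, so the schedule is feasible.

Yes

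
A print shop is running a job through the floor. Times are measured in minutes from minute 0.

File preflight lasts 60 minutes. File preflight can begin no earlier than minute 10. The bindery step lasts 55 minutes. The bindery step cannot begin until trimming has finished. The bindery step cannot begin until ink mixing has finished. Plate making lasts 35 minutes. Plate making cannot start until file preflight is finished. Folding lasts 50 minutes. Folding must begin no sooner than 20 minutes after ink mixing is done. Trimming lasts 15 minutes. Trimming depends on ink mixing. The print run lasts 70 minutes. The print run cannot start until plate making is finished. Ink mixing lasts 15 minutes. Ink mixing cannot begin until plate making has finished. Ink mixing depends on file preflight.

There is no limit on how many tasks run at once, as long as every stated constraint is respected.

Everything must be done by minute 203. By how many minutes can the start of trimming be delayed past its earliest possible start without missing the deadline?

File preflight waits on its own release at minute 10, so it starts at minute 10 and finishes at 10 + 60 = minute 70.
Plate making waits on file preflight (finishes minute 70), so it starts at minute 70 and finishes at 70 + 35 = minute 105.
Ink mixing needs all of plate making (finishes minute 105); file preflight (finishes minute 70). That puts its earliest start at minute 105; it finishes at 105 + 15 = minute 120.
Trimming waits on ink mixing (finishes minute 120), so it starts at minute 120 and finishes at 120 + 15 = minute 135.

Working backward from the deadline:
The bindery step has no dependents, so it just needs to finish by minute 203. Starting by 203 − 55 = minute 148 achieves that.
Trimming must finish before the bindery step (must start by minute 148). With a 15-minute duration, trimming must start by 148 − 15 = minute 133.
So trimming can start as early as minute 120 and as late as minute 133, giving 133 − 120 = 13 minutes of slack.

13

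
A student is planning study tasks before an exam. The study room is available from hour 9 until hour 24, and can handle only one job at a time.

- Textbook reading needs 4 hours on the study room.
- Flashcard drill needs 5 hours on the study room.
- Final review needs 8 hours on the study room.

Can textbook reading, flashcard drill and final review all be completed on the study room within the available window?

The study room window is 24 − 9 = 15 hours.
Running back to back, the jobs need 4 + 5 + 8 = 17 hours on the study room.
Since 17 > 15, they cannot all fit.

No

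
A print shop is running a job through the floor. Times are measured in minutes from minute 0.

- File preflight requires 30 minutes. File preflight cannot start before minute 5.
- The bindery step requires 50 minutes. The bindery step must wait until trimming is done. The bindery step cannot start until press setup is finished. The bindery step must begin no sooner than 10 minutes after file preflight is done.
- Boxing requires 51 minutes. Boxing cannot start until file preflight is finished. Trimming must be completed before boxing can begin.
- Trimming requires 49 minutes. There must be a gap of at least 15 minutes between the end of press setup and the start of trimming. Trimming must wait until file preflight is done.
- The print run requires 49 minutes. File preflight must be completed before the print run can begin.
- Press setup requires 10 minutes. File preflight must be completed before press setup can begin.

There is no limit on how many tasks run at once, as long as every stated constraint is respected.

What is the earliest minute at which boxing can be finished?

160

File preflight waits on its own release at minute 5, so it starts at minute 5 and finishes at 5 + 30 = minute 35.
After file preflight (finishes minute 35), press setup can start at minute 35 and finishes at minute 45.
Trimming needs all of press setup (finishes minute 45, plus 15-minute gap → minute 60); file preflight (finishes minute 35). That puts its earliest start at minute 60; it finishes at 60 + 49 = minute 109.
Boxing has to wait for file preflight (finishes minute 35); trimming (finishes minute 109). The latest of these is minute 109, so boxing runs minute 109 to 109 + 51 = minute 160.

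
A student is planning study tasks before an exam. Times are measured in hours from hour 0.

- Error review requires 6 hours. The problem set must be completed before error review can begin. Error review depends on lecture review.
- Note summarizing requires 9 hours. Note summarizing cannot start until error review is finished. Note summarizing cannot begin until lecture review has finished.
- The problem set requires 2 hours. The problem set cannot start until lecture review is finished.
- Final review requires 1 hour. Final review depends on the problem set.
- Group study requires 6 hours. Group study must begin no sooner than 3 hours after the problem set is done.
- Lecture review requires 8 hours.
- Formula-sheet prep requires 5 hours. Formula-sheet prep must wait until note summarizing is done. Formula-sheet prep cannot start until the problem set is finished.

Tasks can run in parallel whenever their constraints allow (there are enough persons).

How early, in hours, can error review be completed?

Lecture review has no prerequisites, so it starts at hour 0 and finishes at hour 8.
The problem set waits on lecture review (finishes hour 8), so it starts at hour 8 and finishes at 8 + 2 = hour 10.
Error review has to wait for the problem set (finishes hour 10); lecture review (finishes hour 8). The latest of these is hour 10, so error review runs hour 10 to 10 + 6 = hour 16.

16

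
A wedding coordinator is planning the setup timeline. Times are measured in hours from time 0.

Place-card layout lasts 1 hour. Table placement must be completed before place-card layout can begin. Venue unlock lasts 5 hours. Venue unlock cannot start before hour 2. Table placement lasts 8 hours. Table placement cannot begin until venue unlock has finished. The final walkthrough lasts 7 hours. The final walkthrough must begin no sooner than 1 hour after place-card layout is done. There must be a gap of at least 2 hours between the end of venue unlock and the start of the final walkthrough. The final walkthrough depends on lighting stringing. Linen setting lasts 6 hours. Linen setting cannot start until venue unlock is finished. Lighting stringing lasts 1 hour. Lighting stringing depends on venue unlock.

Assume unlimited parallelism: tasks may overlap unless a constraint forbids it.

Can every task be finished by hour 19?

Venue unlock cannot begin until its own release at hour 2. It runs from hour 2 to 2 + 5 = hour 7.
After venue unlock (finishes hour 7), lighting stringing can start at hour 7 and finishes at hour 8.
After venue unlock (finishes hour 7), linen setting can start at hour 7 and finishes at hour 13.
Table placement waits on venue unlock (finishes hour 7), so it starts at hour 7 and finishes at 7 + 8 = hour 15.
Place-card layout waits on table placement (finishes hour 15), so it starts at hour 15 and finishes at 15 + 1 = hour 16.
The final walkthrough cannot start until place-card layout (finishes hour 16, plus 1-hour gap → hour 17); venue unlock (finishes hour 7, plus 2-hour gap → hour 9); lighting stringing (finishes hour 8). The controlling bound is hour 17, so the final walkthrough finishes at 17 + 7 = hour 24.
The earliest everything can be done is hour 24, which is after the deadline of 19, so it is not possible.

No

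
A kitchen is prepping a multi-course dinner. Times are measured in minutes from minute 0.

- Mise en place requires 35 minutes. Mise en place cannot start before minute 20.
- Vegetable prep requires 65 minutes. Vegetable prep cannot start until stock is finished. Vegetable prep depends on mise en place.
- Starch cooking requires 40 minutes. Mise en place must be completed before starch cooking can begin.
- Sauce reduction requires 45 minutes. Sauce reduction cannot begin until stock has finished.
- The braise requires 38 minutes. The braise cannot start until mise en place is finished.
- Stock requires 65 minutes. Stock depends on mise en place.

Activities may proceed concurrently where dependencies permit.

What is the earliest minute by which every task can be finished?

Mise en place cannot begin until its own release at minute 20. It runs from minute 20 to 20 + 35 = minute 55.
After mise en place (finishes minute 55), starch cooking can start at minute 55 and finishes at minute 95.
The braise waits on mise en place (finishes minute 55), so it starts at minute 55 and finishes at 55 + 38 = minute 93.
After mise en place (finishes minute 55), stock can start at minute 55 and finishes at minute 120.
Sauce reduction waits on stock (finishes minute 120), so it starts at minute 120 and finishes at 120 + 45 = minute 165.
Vegetable prep cannot start until stock (finishes minute 120); mise en place (finishes minute 55). The controlling bound is minute 120, so vegetable prep finishes at 120 + 65 = minute 185.
All tasks are finished once the last one completes. Finish times: Mise en place at 55, Stock at 120, The braise at 93, Vegetable prep at 185, Sauce reduction at 165, Starch cooking at 95. The latest is minute 185.

185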